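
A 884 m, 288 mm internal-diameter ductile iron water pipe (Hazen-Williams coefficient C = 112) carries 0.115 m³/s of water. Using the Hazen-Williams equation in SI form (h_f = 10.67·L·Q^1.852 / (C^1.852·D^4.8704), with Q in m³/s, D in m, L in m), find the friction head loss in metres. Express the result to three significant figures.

h_f ≈ 11.8 m

h_f = 10.67·884·0.115^1.852 / (112^1.852·0.288^4.8704) = 11.83 m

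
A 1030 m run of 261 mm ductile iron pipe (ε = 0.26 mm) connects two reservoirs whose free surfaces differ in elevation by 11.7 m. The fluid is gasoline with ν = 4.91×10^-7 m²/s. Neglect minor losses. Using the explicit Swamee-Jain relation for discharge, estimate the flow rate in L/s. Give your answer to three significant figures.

Q ≈ 91.4 L/s

Swamee-Jain (Type II): Q = -0.965·√(gD⁵h_f/L)·ln[ε/(3.7D) + √(3.17ν²L/(gD³h_f))]
√(gD⁵h_f/L) = √(9.81·0.261⁵·11.7/1030) = 0.01162
ε/(3.7D) = 2.69×10^-4; √(3.17ν²L/(gD³h_f)) = 1.96×10^-5
Q = -0.965·0.01162·ln(2.889×10^-4) = 0.09136 m³/s
Check: V = 1.71 m/s, Re = 9.08×10^5, f = 0.02005, h_f = 11.8 m ≈ 11.7 m ✓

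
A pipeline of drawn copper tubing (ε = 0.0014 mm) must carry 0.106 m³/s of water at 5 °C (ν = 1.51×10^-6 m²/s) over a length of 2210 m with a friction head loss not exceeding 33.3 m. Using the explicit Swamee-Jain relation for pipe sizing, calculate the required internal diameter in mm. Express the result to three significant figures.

D ≈ 247 mm

Swamee-Jain (Type III): D = 0.66·[ε^1.25·(LQ²/(gh_f))^4.75 + ν·Q^9.4·(L/(gh_f))^5.2]^0.04
LQ²/(gh_f) = 0.07601; L/(gh_f) = 6.765
Term 1 = ε^1.25·(…)^4.75 = 2.33×10^-13; Term 2 = ν·Q^9.4·(…)^5.2 = 2.16×10^-11
D = 0.66·(2.33×10^-13 + 2.16×10^-11)^0.04 = 0.2472 m = 247 mm
Check: V = 2.21 m/s, Re = 3.62×10^5, f = 0.01396, h_f = 31.0 m ≈ 33.3 m ✓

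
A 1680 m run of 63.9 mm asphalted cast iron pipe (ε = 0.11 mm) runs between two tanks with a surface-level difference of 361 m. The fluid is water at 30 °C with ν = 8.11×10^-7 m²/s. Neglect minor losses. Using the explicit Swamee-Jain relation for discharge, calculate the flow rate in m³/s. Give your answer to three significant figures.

Q ≈ 0.0109 m³/s

Swamee-Jain (Type II): Q = -0.965·√(gD⁵h_f/L)·ln[ε/(3.7D) + √(3.17ν²L/(gD³h_f))]
√(gD⁵h_f/L) = √(9.81·0.0639⁵·361/1680) = 0.001499
ε/(3.7D) = 4.65×10^-4; √(3.17ν²L/(gD³h_f)) = 6.16×10^-5
Q = -0.965·0.001499·ln(5.268×10^-4) = 0.01092 m³/s
Check: V = 3.40 m/s, Re = 2.68×10^5, f = 0.02341, h_f = 364 m ≈ 361 m ✓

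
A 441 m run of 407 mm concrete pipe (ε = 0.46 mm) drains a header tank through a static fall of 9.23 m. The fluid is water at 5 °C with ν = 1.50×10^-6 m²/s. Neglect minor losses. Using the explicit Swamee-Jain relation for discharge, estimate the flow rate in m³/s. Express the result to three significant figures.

Swamee-Jain (Type II): Q = -0.965·√(gD⁵h_f/L)·ln[ε/(3.7D) + √(3.17ν²L/(gD³h_f))]
√(gD⁵h_f/L) = √(9.81·0.407⁵·9.23/441) = 0.04789
ε/(3.7D) = 3.05×10^-4; √(3.17ν²L/(gD³h_f)) = 2.27×10^-5
Q = -0.965·0.04789·ln(3.282×10^-4) = 0.3707 m³/s
Check: V = 2.85 m/s, Re = 7.73×10^5, f = 0.02069, h_f = 9.28 m ≈ 9.23 m ✓

Q ≈ 0.371 m³/s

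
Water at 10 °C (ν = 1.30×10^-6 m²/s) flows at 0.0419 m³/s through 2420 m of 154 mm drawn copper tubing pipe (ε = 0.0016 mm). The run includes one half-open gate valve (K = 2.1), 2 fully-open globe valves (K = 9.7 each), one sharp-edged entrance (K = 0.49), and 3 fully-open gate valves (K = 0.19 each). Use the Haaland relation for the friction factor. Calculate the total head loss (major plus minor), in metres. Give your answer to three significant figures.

V = 4Q/(πD²) = 2.249 m/s; V²/2g = 0.2579 m
Re = 2.66×10^5, ε/D = 1.04×10^-5 → f = 0.01474 (Haaland)
Major: h_f = f(L/D)·V²/2g = 0.01474·15714·0.2579 = 59.75 m
Minor: ΣK = 22.6; h_m = ΣK·V²/2g = 5.818 m
Total H_L = 59.75 + 5.818 = 65.57 m

H_L ≈ 65.6 m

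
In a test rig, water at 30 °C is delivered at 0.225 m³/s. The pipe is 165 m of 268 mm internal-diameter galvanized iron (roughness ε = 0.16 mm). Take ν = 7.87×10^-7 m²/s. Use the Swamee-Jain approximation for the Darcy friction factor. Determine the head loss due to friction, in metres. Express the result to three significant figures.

h_f ≈ 8.89 m

V = 4Q/(πD²) = 4·0.225/(π·0.268²) = 3.989 m/s
Re = VD/ν = 3.989·0.268/7.87×10^-7 = 1.36×10^6 → turbulent
ε/D = 0.16/268 = 5.97×10^-4
Swamee-Jain: f = 0.01780
h_f = f(L/D)V²/(2g) = 0.01780·(165/0.268)·3.989²/(2·9.81) = 8.885 m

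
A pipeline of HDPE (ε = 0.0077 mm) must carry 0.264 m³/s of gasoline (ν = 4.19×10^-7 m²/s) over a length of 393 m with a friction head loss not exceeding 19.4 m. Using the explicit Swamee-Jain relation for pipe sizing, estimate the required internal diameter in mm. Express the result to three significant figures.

Swamee-Jain (Type III): D = 0.66·[ε^1.25·(LQ²/(gh_f))^4.75 + ν·Q^9.4·(L/(gh_f))^5.2]^0.04
LQ²/(gh_f) = 0.1439; L/(gh_f) = 2.065
Term 1 = ε^1.25·(…)^4.75 = 4.07×10^-11; Term 2 = ν·Q^9.4·(…)^5.2 = 6.65×10^-11
D = 0.66·(4.07×10^-11 + 6.65×10^-11)^0.04 = 0.2635 m = 263 mm
Check: V = 4.84 m/s, Re = 3.04×10^6, f = 0.01090, h_f = 19.4 m ≈ 19.4 m ✓

D ≈ 263 mm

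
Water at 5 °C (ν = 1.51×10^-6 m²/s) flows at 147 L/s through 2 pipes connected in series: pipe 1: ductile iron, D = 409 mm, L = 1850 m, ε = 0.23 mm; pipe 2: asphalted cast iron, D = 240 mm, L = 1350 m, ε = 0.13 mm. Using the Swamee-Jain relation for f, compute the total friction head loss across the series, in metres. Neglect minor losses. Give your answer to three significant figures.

H ≈ 59.9 m

Pipe 1: V = 1.119 m/s, Re = 3.03×10^5, ε/D = 5.62×10^-4, f = 0.01867, h_1 = f(L/D)V²/2g = 5.387 m
Pipe 2: V = 3.249 m/s, Re = 5.16×10^5, ε/D = 5.42×10^-4, f = 0.01800, h_2 = f(L/D)V²/2g = 54.50 m
Series → Q common, losses add: H = Σh = 59.89 m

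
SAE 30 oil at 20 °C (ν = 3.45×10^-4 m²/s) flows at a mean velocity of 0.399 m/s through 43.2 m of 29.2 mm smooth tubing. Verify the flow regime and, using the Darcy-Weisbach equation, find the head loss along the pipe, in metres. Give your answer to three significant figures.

Re = VD/ν = 0.399·0.02920/3.45×10^-4 = 33.8 → laminar (Re < 2300)
f = 64/Re = 1.895
h_f = f(L/D)V²/(2g) = 1.895·(43.2/0.02920)·0.399²/(2·9.81) = 22.75 m

h_f ≈ 22.8 m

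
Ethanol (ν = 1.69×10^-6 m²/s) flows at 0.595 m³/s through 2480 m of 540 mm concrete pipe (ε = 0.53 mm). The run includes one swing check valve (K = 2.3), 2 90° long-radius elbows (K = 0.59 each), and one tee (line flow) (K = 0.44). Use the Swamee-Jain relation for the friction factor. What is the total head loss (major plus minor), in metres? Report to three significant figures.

V = 4Q/(πD²) = 2.598 m/s; V²/2g = 0.3440 m
Re = 8.30×10^5, ε/D = 9.81×10^-4 → f = 0.02002 (Swamee-Jain)
Major: h_f = f(L/D)·V²/2g = 0.02002·4593·0.3440 = 31.62 m
Minor: ΣK = 3.92; h_m = ΣK·V²/2g = 1.349 m
Total H_L = 31.62 + 1.349 = 32.97 m

H_L ≈ 33.0 m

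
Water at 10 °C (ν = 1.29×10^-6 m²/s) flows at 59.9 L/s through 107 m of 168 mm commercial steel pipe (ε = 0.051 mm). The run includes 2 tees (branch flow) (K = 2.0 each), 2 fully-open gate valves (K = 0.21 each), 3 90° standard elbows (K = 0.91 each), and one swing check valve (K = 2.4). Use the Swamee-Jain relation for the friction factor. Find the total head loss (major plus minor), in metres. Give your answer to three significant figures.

H_L ≈ 7.55 m

V = 4Q/(πD²) = 2.702 m/s; V²/2g = 0.3722 m
Re = 3.52×10^5, ε/D = 3.04×10^-4 → f = 0.01685 (Swamee-Jain)
Major: h_f = f(L/D)·V²/2g = 0.01685·636.9·0.3722 = 3.993 m
Minor: ΣK = 9.55; h_m = ΣK·V²/2g = 3.554 m
Total H_L = 3.993 + 3.554 = 7.548 m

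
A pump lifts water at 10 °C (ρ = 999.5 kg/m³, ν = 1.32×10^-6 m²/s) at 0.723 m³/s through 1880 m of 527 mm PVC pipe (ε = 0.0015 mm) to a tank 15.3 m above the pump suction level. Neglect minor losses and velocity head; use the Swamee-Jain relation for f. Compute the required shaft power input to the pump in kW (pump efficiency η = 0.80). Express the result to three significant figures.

V = 4Q/(πD²) = 3.315 m/s; Re = 1.32×10^6; ε/D = 2.85×10^-6; f = 0.01116
h_f = f(L/D)V²/2g = 22.30 m
Total head H = z + h_f = 15.3 + 22.30 = 37.60 m
P_hyd = ρgQH = 999.5·9.81·0.723·37.60 = 266.6 kW
P_shaft = P_hyd/η = 266.6/0.80 = 333.2 kW

P_shaft ≈ 333 kW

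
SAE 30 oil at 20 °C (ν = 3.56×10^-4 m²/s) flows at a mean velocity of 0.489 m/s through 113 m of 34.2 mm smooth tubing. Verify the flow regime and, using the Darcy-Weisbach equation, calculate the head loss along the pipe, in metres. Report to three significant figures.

h_f ≈ 54.9 m

Re = VD/ν = 0.489·0.03420/3.56×10^-4 = 47.0 → laminar (Re < 2300)
f = 64/Re = 1.362
h_f = f(L/D)V²/(2g) = 1.362·(113/0.03420)·0.489²/(2·9.81) = 54.86 m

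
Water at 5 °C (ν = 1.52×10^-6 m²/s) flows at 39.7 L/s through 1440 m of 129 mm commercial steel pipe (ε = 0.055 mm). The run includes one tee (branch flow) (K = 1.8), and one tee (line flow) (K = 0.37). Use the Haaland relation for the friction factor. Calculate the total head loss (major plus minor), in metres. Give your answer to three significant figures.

H_L ≈ 94.7 m

V = 4Q/(πD²) = 3.038 m/s; V²/2g = 0.4703 m
Re = 2.58×10^5, ε/D = 4.26×10^-4 → f = 0.01784 (Haaland)
Major: h_f = f(L/D)·V²/2g = 0.01784·11163·0.4703 = 93.65 m
Minor: ΣK = 2.17; h_m = ΣK·V²/2g = 1.020 m
Total H_L = 93.65 + 1.020 = 94.67 m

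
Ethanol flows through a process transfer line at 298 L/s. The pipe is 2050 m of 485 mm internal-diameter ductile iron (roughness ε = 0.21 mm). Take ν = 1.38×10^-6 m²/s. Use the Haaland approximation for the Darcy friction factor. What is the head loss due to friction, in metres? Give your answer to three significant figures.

h_f ≈ 9.55 m

V = 4Q/(πD²) = 4·0.298/(π·0.485²) = 1.613 m/s
Re = VD/ν = 1.613·0.485/1.38×10^-6 = 5.67×10^5 → turbulent
ε/D = 0.21/485 = 4.33×10^-4
Haaland: f = 0.01704
h_f = f(L/D)V²/(2g) = 0.01704·(2050/0.485)·1.613²/(2·9.81) = 9.549 m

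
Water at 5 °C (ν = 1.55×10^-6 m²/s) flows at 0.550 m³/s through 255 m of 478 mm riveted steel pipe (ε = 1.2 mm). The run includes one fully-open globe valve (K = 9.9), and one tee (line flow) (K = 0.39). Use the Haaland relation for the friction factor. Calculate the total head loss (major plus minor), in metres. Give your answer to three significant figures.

V = 4Q/(πD²) = 3.065 m/s; V²/2g = 0.4788 m
Re = 9.45×10^5, ε/D = 0.00251 → f = 0.02510 (Haaland)
Major: h_f = f(L/D)·V²/2g = 0.02510·533.5·0.4788 = 6.411 m
Minor: ΣK = 10.3; h_m = ΣK·V²/2g = 4.927 m
Total H_L = 6.411 + 4.927 = 11.34 m

H_L ≈ 11.3 m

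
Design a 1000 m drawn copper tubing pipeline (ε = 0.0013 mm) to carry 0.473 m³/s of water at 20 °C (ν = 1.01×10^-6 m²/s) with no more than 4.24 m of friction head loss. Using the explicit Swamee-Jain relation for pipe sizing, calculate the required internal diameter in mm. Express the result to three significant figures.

Swamee-Jain (Type III): D = 0.66·[ε^1.25·(LQ²/(gh_f))^4.75 + ν·Q^9.4·(L/(gh_f))^5.2]^0.04
LQ²/(gh_f) = 5.379; L/(gh_f) = 24.04
Term 1 = ε^1.25·(…)^4.75 = 1.30×10^-4; Term 2 = ν·Q^9.4·(…)^5.2 = 0.0135
D = 0.66·(1.30×10^-4 + 0.0135)^0.04 = 0.5557 m = 556 mm
Check: V = 1.95 m/s, Re = 1.07×10^6, f = 0.01153, h_f = 4.02 m ≈ 4.24 m ✓

D ≈ 556 mm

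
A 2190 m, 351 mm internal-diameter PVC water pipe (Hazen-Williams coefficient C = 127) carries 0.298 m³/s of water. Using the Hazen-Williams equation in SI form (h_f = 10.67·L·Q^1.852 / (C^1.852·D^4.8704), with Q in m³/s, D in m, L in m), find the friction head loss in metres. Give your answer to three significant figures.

h_f = 10.67·2190·0.298^1.852 / (127^1.852·0.351^4.8704) = 51.66 m

h_f ≈ 51.7 m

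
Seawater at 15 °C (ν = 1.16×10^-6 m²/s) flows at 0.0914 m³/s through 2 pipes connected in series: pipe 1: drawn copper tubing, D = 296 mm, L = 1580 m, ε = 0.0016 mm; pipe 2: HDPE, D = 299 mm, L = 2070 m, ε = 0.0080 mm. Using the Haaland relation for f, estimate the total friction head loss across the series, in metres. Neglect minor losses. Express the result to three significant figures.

Pipe 1: V = 1.328 m/s, Re = 3.39×10^5, ε/D = 5.41×10^-6, f = 0.01407, h_1 = f(L/D)V²/2g = 6.751 m
Pipe 2: V = 1.302 m/s, Re = 3.36×10^5, ε/D = 2.68×10^-5, f = 0.01429, h_2 = f(L/D)V²/2g = 8.545 m
Series → Q common, losses add: H = Σh = 15.30 m

H ≈ 15.3 m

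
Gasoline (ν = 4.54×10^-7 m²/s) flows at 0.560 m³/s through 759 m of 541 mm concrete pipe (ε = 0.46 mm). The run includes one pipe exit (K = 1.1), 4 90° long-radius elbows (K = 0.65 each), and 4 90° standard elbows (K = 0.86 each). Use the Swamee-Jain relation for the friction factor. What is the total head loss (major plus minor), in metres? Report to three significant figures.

H_L ≈ 10.2 m

V = 4Q/(πD²) = 2.436 m/s; V²/2g = 0.3025 m
Re = 2.90×10^6, ε/D = 8.50×10^-4 → f = 0.01905 (Swamee-Jain)
Major: h_f = f(L/D)·V²/2g = 0.01905·1403·0.3025 = 8.085 m
Minor: ΣK = 7.14; h_m = ΣK·V²/2g = 2.160 m
Total H_L = 8.085 + 2.160 = 10.25 m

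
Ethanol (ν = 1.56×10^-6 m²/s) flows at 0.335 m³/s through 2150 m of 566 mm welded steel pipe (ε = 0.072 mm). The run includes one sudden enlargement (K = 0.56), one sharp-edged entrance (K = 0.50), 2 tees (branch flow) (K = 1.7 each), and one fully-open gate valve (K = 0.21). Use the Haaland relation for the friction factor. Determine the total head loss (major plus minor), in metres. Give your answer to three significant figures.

H_L ≈ 5.44 m

V = 4Q/(πD²) = 1.331 m/s; V²/2g = 0.09035 m
Re = 4.83×10^5, ε/D = 1.27×10^-4 → f = 0.01461 (Haaland)
Major: h_f = f(L/D)·V²/2g = 0.01461·3799·0.09035 = 5.016 m
Minor: ΣK = 4.67; h_m = ΣK·V²/2g = 0.4220 m
Total H_L = 5.016 + 0.4220 = 5.438 m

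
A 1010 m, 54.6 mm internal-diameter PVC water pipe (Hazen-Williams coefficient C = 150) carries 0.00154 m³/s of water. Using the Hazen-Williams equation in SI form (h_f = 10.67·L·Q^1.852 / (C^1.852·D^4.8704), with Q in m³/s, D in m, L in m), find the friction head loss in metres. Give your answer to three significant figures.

h_f = 10.67·1010·0.00154^1.852 / (150^1.852·0.0546^4.8704) = 8.791 m

h_f ≈ 8.79 m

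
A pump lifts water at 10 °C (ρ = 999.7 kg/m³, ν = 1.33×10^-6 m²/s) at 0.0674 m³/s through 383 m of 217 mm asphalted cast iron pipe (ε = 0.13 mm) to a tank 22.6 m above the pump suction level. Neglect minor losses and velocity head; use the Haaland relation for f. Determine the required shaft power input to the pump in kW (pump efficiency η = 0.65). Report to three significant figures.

V = 4Q/(πD²) = 1.822 m/s; Re = 2.97×10^5; ε/D = 5.99×10^-4; f = 0.01864
h_f = f(L/D)V²/2g = 5.568 m
Total head H = z + h_f = 22.6 + 5.568 = 28.17 m
P_hyd = ρgQH = 999.7·9.81·0.0674·28.17 = 18.62 kW
P_shaft = P_hyd/η = 18.62/0.65 = 28.64 kW

P_shaft ≈ 28.6 kW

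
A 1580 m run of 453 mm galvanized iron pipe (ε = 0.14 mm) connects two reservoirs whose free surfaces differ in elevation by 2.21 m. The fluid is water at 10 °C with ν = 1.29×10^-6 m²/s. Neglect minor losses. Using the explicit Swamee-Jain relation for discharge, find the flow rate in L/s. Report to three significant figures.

Swamee-Jain (Type II): Q = -0.965·√(gD⁵h_f/L)·ln[ε/(3.7D) + √(3.17ν²L/(gD³h_f))]
√(gD⁵h_f/L) = √(9.81·0.453⁵·2.21/1580) = 0.01618
ε/(3.7D) = 8.35×10^-5; √(3.17ν²L/(gD³h_f)) = 6.43×10^-5
Q = -0.965·0.01618·ln(1.478×10^-4) = 0.1377 m³/s
Check: V = 0.854 m/s, Re = 3.00×10^5, f = 0.01712, h_f = 2.22 m ≈ 2.21 m ✓

Q ≈ 138 L/s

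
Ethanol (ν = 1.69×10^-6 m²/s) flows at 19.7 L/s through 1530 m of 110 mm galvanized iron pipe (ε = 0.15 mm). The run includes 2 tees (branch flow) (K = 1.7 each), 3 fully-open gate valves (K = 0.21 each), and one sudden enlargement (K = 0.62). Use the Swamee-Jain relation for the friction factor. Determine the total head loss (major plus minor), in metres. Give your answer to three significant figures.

V = 4Q/(πD²) = 2.073 m/s; V²/2g = 0.2190 m
Re = 1.35×10^5, ε/D = 0.00136 → f = 0.02303 (Swamee-Jain)
Major: h_f = f(L/D)·V²/2g = 0.02303·13909·0.2190 = 70.15 m
Minor: ΣK = 4.65; h_m = ΣK·V²/2g = 1.018 m
Total H_L = 70.15 + 1.018 = 71.17 m

H_L ≈ 71.2 m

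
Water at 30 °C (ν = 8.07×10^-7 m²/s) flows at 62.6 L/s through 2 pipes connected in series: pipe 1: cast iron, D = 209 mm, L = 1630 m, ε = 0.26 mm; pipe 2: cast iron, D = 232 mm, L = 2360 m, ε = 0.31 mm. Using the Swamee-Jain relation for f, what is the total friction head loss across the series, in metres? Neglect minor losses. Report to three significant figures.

Pipe 1: V = 1.825 m/s, Re = 4.73×10^5, ε/D = 0.00124, f = 0.02139, h_1 = f(L/D)V²/2g = 28.31 m
Pipe 2: V = 1.481 m/s, Re = 4.26×10^5, ε/D = 0.00134, f = 0.02180, h_2 = f(L/D)V²/2g = 24.78 m
Series → Q common, losses add: H = Σh = 53.09 m

H ≈ 53.1 m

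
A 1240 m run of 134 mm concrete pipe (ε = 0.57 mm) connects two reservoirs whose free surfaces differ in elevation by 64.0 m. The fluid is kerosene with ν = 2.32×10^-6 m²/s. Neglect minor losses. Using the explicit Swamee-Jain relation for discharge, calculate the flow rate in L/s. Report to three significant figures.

Swamee-Jain (Type II): Q = -0.965·√(gD⁵h_f/L)·ln[ε/(3.7D) + √(3.17ν²L/(gD³h_f))]
√(gD⁵h_f/L) = √(9.81·0.134⁵·64.0/1240) = 0.004677
ε/(3.7D) = 0.00115; √(3.17ν²L/(gD³h_f)) = 1.18×10^-4
Q = -0.965·0.004677·ln(0.001268) = 0.03011 m³/s
Check: V = 2.13 m/s, Re = 1.23×10^5, f = 0.03001, h_f = 64.5 m ≈ 64.0 m ✓

Q ≈ 30.1 L/s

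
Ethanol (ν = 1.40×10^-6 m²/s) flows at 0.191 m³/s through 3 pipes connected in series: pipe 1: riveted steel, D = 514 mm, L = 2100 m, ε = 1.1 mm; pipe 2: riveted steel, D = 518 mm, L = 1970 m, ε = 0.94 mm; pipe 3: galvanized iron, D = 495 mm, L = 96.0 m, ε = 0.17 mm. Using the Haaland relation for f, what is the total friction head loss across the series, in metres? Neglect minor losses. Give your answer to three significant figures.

Pipe 1: V = 0.9205 m/s, Re = 3.38×10^5, ε/D = 0.00214, f = 0.02435, h_1 = f(L/D)V²/2g = 4.296 m
Pipe 2: V = 0.9063 m/s, Re = 3.35×10^5, ε/D = 0.00181, f = 0.02338, h_2 = f(L/D)V²/2g = 3.723 m
Pipe 3: V = 0.9925 m/s, Re = 3.51×10^5, ε/D = 3.43×10^-4, f = 0.01689, h_3 = f(L/D)V²/2g = 0.1644 m
Series → Q common, losses add: H = Σh = 8.183 m

H ≈ 8.18 m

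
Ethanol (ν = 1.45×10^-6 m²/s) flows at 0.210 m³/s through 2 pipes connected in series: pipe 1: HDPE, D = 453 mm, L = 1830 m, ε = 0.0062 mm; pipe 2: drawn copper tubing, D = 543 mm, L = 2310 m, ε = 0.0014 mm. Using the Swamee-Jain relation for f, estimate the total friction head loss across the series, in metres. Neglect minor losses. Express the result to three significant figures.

Pipe 1: V = 1.303 m/s, Re = 4.07×10^5, ε/D = 1.37×10^-5, f = 0.01378, h_1 = f(L/D)V²/2g = 4.817 m
Pipe 2: V = 0.9068 m/s, Re = 3.40×10^5, ε/D = 2.58×10^-6, f = 0.01408, h_2 = f(L/D)V²/2g = 2.510 m
Series → Q common, losses add: H = Σh = 7.327 m

H ≈ 7.33 m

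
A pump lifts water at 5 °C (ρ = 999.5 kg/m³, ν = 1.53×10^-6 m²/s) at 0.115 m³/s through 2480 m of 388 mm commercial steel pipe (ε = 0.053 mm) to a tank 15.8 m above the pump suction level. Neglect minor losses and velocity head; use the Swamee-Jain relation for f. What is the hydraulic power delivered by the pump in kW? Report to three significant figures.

V = 4Q/(πD²) = 0.9726 m/s; Re = 2.47×10^5; ε/D = 1.37×10^-4; f = 0.01619
h_f = f(L/D)V²/2g = 4.988 m
Total head H = z + h_f = 15.8 + 4.988 = 20.79 m
P_hyd = ρgQH = 999.5·9.81·0.115·20.79 = 23.44 kW

P_hyd ≈ 23.4 kW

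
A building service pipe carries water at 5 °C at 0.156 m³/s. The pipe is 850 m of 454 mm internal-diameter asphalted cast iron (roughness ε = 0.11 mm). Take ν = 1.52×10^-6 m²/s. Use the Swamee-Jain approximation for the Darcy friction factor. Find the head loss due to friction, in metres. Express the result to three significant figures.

V = 4Q/(πD²) = 4·0.156/(π·0.454²) = 0.9637 m/s
Re = VD/ν = 0.9637·0.454/1.52×10^-6 = 2.88×10^5 → turbulent
ε/D = 0.11/454 = 2.42×10^-4
Swamee-Jain: f = 0.01671
h_f = f(L/D)V²/(2g) = 0.01671·(850/0.454)·0.9637²/(2·9.81) = 1.481 m

h_f ≈ 1.48 m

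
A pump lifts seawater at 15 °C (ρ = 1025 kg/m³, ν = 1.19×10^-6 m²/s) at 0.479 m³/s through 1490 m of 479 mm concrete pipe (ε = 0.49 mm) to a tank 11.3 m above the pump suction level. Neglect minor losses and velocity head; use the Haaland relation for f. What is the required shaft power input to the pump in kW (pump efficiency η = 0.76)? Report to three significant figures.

V = 4Q/(πD²) = 2.658 m/s; Re = 1.07×10^6; ε/D = 0.00102; f = 0.02003
h_f = f(L/D)V²/2g = 22.44 m
Total head H = z + h_f = 11.3 + 22.44 = 33.74 m
P_hyd = ρgQH = 1025·9.81·0.479·33.74 = 162.5 kW
P_shaft = P_hyd/η = 162.5/0.76 = 213.8 kW

P_shaft ≈ 214 kW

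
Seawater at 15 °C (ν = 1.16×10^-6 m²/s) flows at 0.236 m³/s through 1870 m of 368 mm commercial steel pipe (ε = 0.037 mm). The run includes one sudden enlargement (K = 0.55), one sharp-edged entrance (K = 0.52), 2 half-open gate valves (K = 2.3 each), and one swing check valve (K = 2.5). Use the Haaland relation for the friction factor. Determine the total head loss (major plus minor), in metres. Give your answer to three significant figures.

V = 4Q/(πD²) = 2.219 m/s; V²/2g = 0.2509 m
Re = 7.04×10^5, ε/D = 1.01×10^-4 → f = 0.01376 (Haaland)
Major: h_f = f(L/D)·V²/2g = 0.01376·5082·0.2509 = 17.54 m
Minor: ΣK = 8.17; h_m = ΣK·V²/2g = 2.050 m
Total H_L = 17.54 + 2.050 = 19.59 m

H_L ≈ 19.6 m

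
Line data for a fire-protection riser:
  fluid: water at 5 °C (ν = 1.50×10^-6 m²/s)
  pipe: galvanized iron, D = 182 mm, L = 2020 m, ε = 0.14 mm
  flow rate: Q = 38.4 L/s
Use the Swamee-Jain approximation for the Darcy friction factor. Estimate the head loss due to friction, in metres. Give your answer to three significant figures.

h_f ≈ 25.1 m

V = 4Q/(πD²) = 4·0.0384/(π·0.182²) = 1.476 m/s
Re = VD/ν = 1.476·0.182/1.50×10^-6 = 1.79×10^5 → turbulent
ε/D = 0.14/182 = 7.69×10^-4
Swamee-Jain: f = 0.02039
h_f = f(L/D)V²/(2g) = 0.02039·(2020/0.182)·1.476²/(2·9.81) = 25.13 m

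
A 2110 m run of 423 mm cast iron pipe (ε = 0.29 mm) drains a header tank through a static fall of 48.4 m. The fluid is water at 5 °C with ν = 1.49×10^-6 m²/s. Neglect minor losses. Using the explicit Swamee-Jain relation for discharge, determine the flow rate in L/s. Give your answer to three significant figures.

Swamee-Jain (Type II): Q = -0.965·√(gD⁵h_f/L)·ln[ε/(3.7D) + √(3.17ν²L/(gD³h_f))]
√(gD⁵h_f/L) = √(9.81·0.423⁵·48.4/2110) = 0.05520
ε/(3.7D) = 1.85×10^-4; √(3.17ν²L/(gD³h_f)) = 2.03×10^-5
Q = -0.965·0.05520·ln(2.056×10^-4) = 0.4522 m³/s
Check: V = 3.22 m/s, Re = 9.14×10^5, f = 0.01848, h_f = 48.7 m ≈ 48.4 m ✓

Q ≈ 452 L/s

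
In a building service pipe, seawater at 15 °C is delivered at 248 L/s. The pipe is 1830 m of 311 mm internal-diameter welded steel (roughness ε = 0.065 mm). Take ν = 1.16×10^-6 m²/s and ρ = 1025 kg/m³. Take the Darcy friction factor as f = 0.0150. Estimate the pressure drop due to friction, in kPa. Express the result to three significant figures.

V = 4Q/(πD²) = 4·0.248/(π·0.311²) = 3.265 m/s
h_f = f(L/D)V²/(2g) = 0.01500·(1830/0.311)·3.265²/(2·9.81) = 47.95 m
Δp = ρg·h_f = 1025·9.81·47.95 = 482.1 kPa

Δp ≈ 482 kPa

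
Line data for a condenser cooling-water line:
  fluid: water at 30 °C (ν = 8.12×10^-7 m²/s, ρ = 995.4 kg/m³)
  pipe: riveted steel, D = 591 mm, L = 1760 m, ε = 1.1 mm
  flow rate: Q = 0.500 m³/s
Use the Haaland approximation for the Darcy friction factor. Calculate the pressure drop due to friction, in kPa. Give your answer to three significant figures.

Δp ≈ 114 kPa

V = 4Q/(πD²) = 4·0.500/(π·0.591²) = 1.823 m/s
Re = VD/ν = 1.823·0.591/8.12×10^-7 = 1.33×10^6 → turbulent
ε/D = 1.1/591 = 0.00186
Haaland: f = 0.02315
h_f = f(L/D)V²/(2g) = 0.02315·(1760/0.591)·1.823²/(2·9.81) = 11.68 m
Δp = ρg·h_f = 995.4·9.81·11.68 = 114.0 kPa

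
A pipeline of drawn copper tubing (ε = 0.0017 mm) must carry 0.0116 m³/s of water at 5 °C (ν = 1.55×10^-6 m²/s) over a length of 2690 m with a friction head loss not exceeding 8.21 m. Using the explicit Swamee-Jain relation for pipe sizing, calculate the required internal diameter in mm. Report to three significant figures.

Swamee-Jain (Type III): D = 0.66·[ε^1.25·(LQ²/(gh_f))^4.75 + ν·Q^9.4·(L/(gh_f))^5.2]^0.04
LQ²/(gh_f) = 0.004494; L/(gh_f) = 33.40
Term 1 = ε^1.25·(…)^4.75 = 4.35×10^-19; Term 2 = ν·Q^9.4·(…)^5.2 = 8.31×10^-17
D = 0.66·(4.35×10^-19 + 8.31×10^-17)^0.04 = 0.1501 m = 150 mm
Check: V = 0.655 m/s, Re = 6.35×10^4, f = 0.01974, h_f = 7.75 m ≈ 8.21 m ✓

D ≈ 150 mm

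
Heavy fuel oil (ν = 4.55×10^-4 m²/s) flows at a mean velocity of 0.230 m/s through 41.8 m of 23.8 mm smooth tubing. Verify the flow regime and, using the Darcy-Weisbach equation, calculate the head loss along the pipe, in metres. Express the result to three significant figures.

Re = VD/ν = 0.230·0.02380/4.55×10^-4 = 12.0 → laminar (Re < 2300)
f = 64/Re = 5.320
h_f = f(L/D)V²/(2g) = 5.320·(41.8/0.02380)·0.230²/(2·9.81) = 25.19 m

h_f ≈ 25.2 m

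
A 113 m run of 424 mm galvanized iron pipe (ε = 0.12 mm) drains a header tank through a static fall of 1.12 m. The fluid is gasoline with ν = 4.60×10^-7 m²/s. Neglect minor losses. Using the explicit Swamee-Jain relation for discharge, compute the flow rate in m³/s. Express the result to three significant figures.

Swamee-Jain (Type II): Q = -0.965·√(gD⁵h_f/L)·ln[ε/(3.7D) + √(3.17ν²L/(gD³h_f))]
√(gD⁵h_f/L) = √(9.81·0.424⁵·1.12/113) = 0.03650
ε/(3.7D) = 7.65×10^-5; √(3.17ν²L/(gD³h_f)) = 9.51×10^-6
Q = -0.965·0.03650·ln(8.600×10^-5) = 0.3297 m³/s
Check: V = 2.34 m/s, Re = 2.15×10^6, f = 0.01520, h_f = 1.13 m ≈ 1.12 m ✓

Q ≈ 0.330 m³/s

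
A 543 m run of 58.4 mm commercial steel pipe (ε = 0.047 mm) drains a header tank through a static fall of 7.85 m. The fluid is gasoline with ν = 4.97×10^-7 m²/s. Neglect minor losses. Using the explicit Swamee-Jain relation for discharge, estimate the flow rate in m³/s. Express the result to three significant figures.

Swamee-Jain (Type II): Q = -0.965·√(gD⁵h_f/L)·ln[ε/(3.7D) + √(3.17ν²L/(gD³h_f))]
√(gD⁵h_f/L) = √(9.81·0.0584⁵·7.85/543) = 3.104×10^-4
ε/(3.7D) = 2.18×10^-4; √(3.17ν²L/(gD³h_f)) = 1.66×10^-4
Q = -0.965·3.104×10^-4·ln(3.840×10^-4) = 0.002356 m³/s
Check: V = 0.879 m/s, Re = 1.03×10^5, f = 0.02157, h_f = 7.90 m ≈ 7.85 m ✓

Q ≈ 0.00236 m³/s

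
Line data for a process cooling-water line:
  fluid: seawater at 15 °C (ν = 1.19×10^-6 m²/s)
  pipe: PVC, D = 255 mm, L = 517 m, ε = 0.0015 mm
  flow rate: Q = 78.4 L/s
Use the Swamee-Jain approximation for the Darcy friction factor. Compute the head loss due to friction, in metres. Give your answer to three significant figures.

h_f ≈ 3.46 m

V = 4Q/(πD²) = 4·0.0784/(π·0.255²) = 1.535 m/s
Re = VD/ν = 1.535·0.255/1.19×10^-6 = 3.29×10^5 → turbulent
ε/D = 0.0015/255 = 5.88×10^-6
Swamee-Jain: f = 0.01420
h_f = f(L/D)V²/(2g) = 0.01420·(517/0.255)·1.535²/(2·9.81) = 3.459 m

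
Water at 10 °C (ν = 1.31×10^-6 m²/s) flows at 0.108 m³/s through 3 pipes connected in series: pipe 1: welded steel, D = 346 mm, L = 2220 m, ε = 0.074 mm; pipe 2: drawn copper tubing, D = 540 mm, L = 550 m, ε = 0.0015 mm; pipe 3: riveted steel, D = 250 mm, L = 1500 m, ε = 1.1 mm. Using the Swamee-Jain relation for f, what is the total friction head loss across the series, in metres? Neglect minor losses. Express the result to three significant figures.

H ≈ 51.1 m

Pipe 1: V = 1.149 m/s, Re = 3.03×10^5, ε/D = 2.14×10^-4, f = 0.01640, h_1 = f(L/D)V²/2g = 7.076 m
Pipe 2: V = 0.4716 m/s, Re = 1.94×10^5, ε/D = 2.78×10^-6, f = 0.01564, h_2 = f(L/D)V²/2g = 0.1806 m
Pipe 3: V = 2.200 m/s, Re = 4.20×10^5, ε/D = 0.00440, f = 0.02959, h_3 = f(L/D)V²/2g = 43.80 m
Series → Q common, losses add: H = Σh = 51.05 m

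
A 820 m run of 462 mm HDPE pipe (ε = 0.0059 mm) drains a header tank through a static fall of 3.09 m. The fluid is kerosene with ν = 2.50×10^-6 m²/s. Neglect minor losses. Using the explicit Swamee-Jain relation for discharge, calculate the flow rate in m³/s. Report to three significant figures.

Swamee-Jain (Type II): Q = -0.965·√(gD⁵h_f/L)·ln[ε/(3.7D) + √(3.17ν²L/(gD³h_f))]
√(gD⁵h_f/L) = √(9.81·0.462⁵·3.09/820) = 0.02789
ε/(3.7D) = 3.45×10^-6; √(3.17ν²L/(gD³h_f)) = 7.37×10^-5
Q = -0.965·0.02789·ln(7.717×10^-5) = 0.2549 m³/s
Check: V = 1.52 m/s, Re = 2.81×10^5, f = 0.01470, h_f = 3.07 m ≈ 3.09 m ✓

Q ≈ 0.255 m³/s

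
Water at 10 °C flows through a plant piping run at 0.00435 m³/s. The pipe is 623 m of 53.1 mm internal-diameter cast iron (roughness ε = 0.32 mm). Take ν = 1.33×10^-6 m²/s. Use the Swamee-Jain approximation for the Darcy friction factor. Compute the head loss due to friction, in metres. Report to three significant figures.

V = 4Q/(πD²) = 4·0.00435/(π·0.0531²) = 1.964 m/s
Re = VD/ν = 1.964·0.0531/1.33×10^-6 = 7.84×10^4 → turbulent
ε/D = 0.32/53.1 = 0.00603
Swamee-Jain: f = 0.03350
h_f = f(L/D)V²/(2g) = 0.03350·(623/0.0531)·1.964²/(2·9.81) = 77.30 m

h_f ≈ 77.3 m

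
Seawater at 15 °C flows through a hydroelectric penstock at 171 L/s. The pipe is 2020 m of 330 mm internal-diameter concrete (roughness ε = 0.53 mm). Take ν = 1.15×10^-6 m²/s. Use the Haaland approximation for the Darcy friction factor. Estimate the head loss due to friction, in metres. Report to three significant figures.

V = 4Q/(πD²) = 4·0.171/(π·0.330²) = 1.999 m/s
Re = VD/ν = 1.999·0.330/1.15×10^-6 = 5.74×10^5 → turbulent
ε/D = 0.53/330 = 0.00161
Haaland: f = 0.02248
h_f = f(L/D)V²/(2g) = 0.02248·(2020/0.330)·1.999²/(2·9.81) = 28.04 m

h_f ≈ 28.0 m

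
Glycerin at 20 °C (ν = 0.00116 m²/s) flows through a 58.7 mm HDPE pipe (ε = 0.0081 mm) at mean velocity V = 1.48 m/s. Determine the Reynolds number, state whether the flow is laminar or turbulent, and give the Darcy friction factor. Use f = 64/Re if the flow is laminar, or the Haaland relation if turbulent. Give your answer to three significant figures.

Re = VD/ν = 1.480·0.0587/0.00116 = 74.9
Re < 2300 → laminar → f = 64/Re = 0.8546

Re ≈ 74.9; laminar; f = 64/Re ≈ 0.855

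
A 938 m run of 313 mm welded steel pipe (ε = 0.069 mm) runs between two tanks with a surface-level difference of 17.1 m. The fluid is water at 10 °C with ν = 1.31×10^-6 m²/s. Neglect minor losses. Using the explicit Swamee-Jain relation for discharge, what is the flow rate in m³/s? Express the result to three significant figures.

Swamee-Jain (Type II): Q = -0.965·√(gD⁵h_f/L)·ln[ε/(3.7D) + √(3.17ν²L/(gD³h_f))]
√(gD⁵h_f/L) = √(9.81·0.313⁵·17.1/938) = 0.02318
ε/(3.7D) = 5.96×10^-5; √(3.17ν²L/(gD³h_f)) = 3.15×10^-5
Q = -0.965·0.02318·ln(9.108×10^-5) = 0.2081 m³/s
Check: V = 2.70 m/s, Re = 6.46×10^5, f = 0.01540, h_f = 17.2 m ≈ 17.1 m ✓

Q ≈ 0.208 m³/s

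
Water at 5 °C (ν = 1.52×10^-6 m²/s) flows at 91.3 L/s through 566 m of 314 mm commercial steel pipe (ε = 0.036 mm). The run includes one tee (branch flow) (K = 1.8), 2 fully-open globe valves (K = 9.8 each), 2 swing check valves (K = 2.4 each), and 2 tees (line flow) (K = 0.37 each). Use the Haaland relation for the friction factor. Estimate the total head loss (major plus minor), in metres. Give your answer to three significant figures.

V = 4Q/(πD²) = 1.179 m/s; V²/2g = 0.07085 m
Re = 2.44×10^5, ε/D = 1.15×10^-4 → f = 0.01581 (Haaland)
Major: h_f = f(L/D)·V²/2g = 0.01581·1803·0.07085 = 2.020 m
Minor: ΣK = 26.9; h_m = ΣK·V²/2g = 1.909 m
Total H_L = 2.020 + 1.909 = 3.928 m

H_L ≈ 3.93 m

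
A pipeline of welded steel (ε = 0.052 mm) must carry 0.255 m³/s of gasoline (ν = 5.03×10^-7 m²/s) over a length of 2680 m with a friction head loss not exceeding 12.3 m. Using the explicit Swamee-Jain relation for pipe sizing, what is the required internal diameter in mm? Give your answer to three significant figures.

D ≈ 440 mm

Swamee-Jain (Type III): D = 0.66·[ε^1.25·(LQ²/(gh_f))^4.75 + ν·Q^9.4·(L/(gh_f))^5.2]^0.04
LQ²/(gh_f) = 1.444; L/(gh_f) = 22.21
Term 1 = ε^1.25·(…)^4.75 = 2.53×10^-5; Term 2 = ν·Q^9.4·(…)^5.2 = 1.33×10^-5
D = 0.66·(2.53×10^-5 + 1.33×10^-5)^0.04 = 0.4396 m = 440 mm
Check: V = 1.68 m/s, Re = 1.47×10^6, f = 0.01341, h_f = 11.8 m ≈ 12.3 m ✓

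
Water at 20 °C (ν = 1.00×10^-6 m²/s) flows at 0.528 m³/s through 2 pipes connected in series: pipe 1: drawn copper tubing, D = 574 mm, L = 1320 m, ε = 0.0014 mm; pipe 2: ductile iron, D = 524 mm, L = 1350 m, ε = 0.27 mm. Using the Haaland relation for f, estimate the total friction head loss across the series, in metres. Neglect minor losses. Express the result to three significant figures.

Pipe 1: V = 2.040 m/s, Re = 1.17×10^6, ε/D = 2.44×10^-6, f = 0.01133, h_1 = f(L/D)V²/2g = 5.528 m
Pipe 2: V = 2.448 m/s, Re = 1.28×10^6, ε/D = 5.15×10^-4, f = 0.01718, h_2 = f(L/D)V²/2g = 13.53 m
Series → Q common, losses add: H = Σh = 19.06 m

H ≈ 19.1 m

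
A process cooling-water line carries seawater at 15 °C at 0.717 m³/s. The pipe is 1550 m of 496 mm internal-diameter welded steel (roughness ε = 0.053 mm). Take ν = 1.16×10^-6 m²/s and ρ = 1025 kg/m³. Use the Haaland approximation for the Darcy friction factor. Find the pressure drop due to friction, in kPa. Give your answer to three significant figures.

Δp ≈ 287 kPa

V = 4Q/(πD²) = 4·0.717/(π·0.496²) = 3.711 m/s
Re = VD/ν = 3.711·0.496/1.16×10^-6 = 1.59×10^6 → turbulent
ε/D = 0.053/496 = 1.07×10^-4
Haaland: f = 0.01301
h_f = f(L/D)V²/(2g) = 0.01301·(1550/0.496)·3.711²/(2·9.81) = 28.54 m
Δp = ρg·h_f = 1025·9.81·28.54 = 287.0 kPa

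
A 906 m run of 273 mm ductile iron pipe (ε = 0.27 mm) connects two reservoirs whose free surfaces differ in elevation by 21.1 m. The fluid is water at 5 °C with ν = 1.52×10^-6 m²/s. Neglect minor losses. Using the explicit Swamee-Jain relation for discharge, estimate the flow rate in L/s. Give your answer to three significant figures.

Swamee-Jain (Type II): Q = -0.965·√(gD⁵h_f/L)·ln[ε/(3.7D) + √(3.17ν²L/(gD³h_f))]
√(gD⁵h_f/L) = √(9.81·0.273⁵·21.1/906) = 0.01861
ε/(3.7D) = 2.67×10^-4; √(3.17ν²L/(gD³h_f)) = 3.97×10^-5
Q = -0.965·0.01861·ln(3.070×10^-4) = 0.1453 m³/s
Check: V = 2.48 m/s, Re = 4.46×10^5, f = 0.02038, h_f = 21.2 m ≈ 21.1 m ✓

Q ≈ 145 L/s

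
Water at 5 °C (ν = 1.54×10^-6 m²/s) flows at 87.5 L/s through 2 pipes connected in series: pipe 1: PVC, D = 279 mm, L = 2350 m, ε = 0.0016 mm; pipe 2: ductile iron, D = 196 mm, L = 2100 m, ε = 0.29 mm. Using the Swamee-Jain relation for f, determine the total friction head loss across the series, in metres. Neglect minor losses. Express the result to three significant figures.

H ≈ 116 m

Pipe 1: V = 1.431 m/s, Re = 2.59×10^5, ε/D = 5.73×10^-6, f = 0.01484, h_1 = f(L/D)V²/2g = 13.05 m
Pipe 2: V = 2.900 m/s, Re = 3.69×10^5, ε/D = 0.00148, f = 0.02240, h_2 = f(L/D)V²/2g = 102.9 m
Series → Q common, losses add: H = Σh = 115.9 m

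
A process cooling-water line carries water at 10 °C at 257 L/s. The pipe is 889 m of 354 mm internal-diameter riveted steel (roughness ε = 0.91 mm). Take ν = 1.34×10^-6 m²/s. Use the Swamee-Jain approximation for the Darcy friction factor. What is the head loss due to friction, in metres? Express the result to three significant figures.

h_f ≈ 22.1 m

V = 4Q/(πD²) = 4·0.257/(π·0.354²) = 2.611 m/s
Re = VD/ν = 2.611·0.354/1.34×10^-6 = 6.90×10^5 → turbulent
ε/D = 0.91/354 = 0.00257
Swamee-Jain: f = 0.02538
h_f = f(L/D)V²/(2g) = 0.02538·(889/0.354)·2.611²/(2·9.81) = 22.15 m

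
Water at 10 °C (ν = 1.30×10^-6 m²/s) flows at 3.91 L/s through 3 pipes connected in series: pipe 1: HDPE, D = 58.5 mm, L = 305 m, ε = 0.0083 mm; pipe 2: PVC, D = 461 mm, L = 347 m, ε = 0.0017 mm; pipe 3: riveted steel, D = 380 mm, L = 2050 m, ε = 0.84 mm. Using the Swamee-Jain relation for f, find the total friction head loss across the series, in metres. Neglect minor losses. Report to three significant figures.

Pipe 1: V = 1.455 m/s, Re = 6.55×10^4, ε/D = 1.42×10^-4, f = 0.02021, h_1 = f(L/D)V²/2g = 11.37 m
Pipe 2: V = 0.02343 m/s, Re = 8310, ε/D = 3.69×10^-6, f = 0.03262, h_2 = f(L/D)V²/2g = 6.868×10^-4 m
Pipe 3: V = 0.03448 m/s, Re = 1.01×10^4, ε/D = 0.00221, f = 0.03448, h_3 = f(L/D)V²/2g = 0.01127 m
Series → Q common, losses add: H = Σh = 11.38 m

H ≈ 11.4 m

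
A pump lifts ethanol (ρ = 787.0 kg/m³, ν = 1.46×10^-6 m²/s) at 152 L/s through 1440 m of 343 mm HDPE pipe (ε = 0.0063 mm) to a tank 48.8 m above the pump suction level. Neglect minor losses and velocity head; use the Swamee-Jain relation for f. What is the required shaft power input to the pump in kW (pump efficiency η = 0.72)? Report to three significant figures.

V = 4Q/(πD²) = 1.645 m/s; Re = 3.86×10^5; ε/D = 1.84×10^-5; f = 0.01396
h_f = f(L/D)V²/2g = 8.086 m
Total head H = z + h_f = 48.8 + 8.086 = 56.89 m
P_hyd = ρgQH = 787.0·9.81·0.152·56.89 = 66.76 kW
P_shaft = P_hyd/η = 66.76/0.72 = 92.72 kW

P_shaft ≈ 92.7 kW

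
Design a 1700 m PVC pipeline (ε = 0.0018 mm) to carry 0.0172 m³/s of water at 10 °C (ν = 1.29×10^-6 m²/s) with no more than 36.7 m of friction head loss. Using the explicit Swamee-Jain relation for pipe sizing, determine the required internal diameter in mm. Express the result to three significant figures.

D ≈ 115 mm

Swamee-Jain (Type III): D = 0.66·[ε^1.25·(LQ²/(gh_f))^4.75 + ν·Q^9.4·(L/(gh_f))^5.2]^0.04
LQ²/(gh_f) = 0.001397; L/(gh_f) = 4.722
Term 1 = ε^1.25·(…)^4.75 = 1.81×10^-21; Term 2 = ν·Q^9.4·(…)^5.2 = 1.07×10^-19
D = 0.66·(1.81×10^-21 + 1.07×10^-19)^0.04 = 0.1151 m = 115 mm
Check: V = 1.65 m/s, Re = 1.48×10^5, f = 0.01662, h_f = 34.2 m ≈ 36.7 m ✓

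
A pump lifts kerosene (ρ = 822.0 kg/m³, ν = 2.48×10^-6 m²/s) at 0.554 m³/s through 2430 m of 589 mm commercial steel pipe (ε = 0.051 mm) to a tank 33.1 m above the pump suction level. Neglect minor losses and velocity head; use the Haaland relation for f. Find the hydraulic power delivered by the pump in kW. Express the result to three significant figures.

V = 4Q/(πD²) = 2.033 m/s; Re = 4.83×10^5; ε/D = 8.66×10^-5; f = 0.01417
h_f = f(L/D)V²/2g = 12.32 m
Total head H = z + h_f = 33.1 + 12.32 = 45.42 m
P_hyd = ρgQH = 822.0·9.81·0.554·45.42 = 202.9 kW

P_hyd ≈ 203 kW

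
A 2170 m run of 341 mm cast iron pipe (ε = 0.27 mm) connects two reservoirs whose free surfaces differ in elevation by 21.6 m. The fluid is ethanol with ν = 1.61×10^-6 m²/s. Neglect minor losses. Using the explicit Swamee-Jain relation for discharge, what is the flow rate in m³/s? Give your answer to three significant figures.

Q ≈ 0.169 m³/s

Swamee-Jain (Type II): Q = -0.965·√(gD⁵h_f/L)·ln[ε/(3.7D) + √(3.17ν²L/(gD³h_f))]
√(gD⁵h_f/L) = √(9.81·0.341⁵·21.6/2170) = 0.02122
ε/(3.7D) = 2.14×10^-4; √(3.17ν²L/(gD³h_f)) = 4.61×10^-5
Q = -0.965·0.02122·ln(2.601×10^-4) = 0.1690 m³/s
Check: V = 1.85 m/s, Re = 3.92×10^5, f = 0.01958, h_f = 21.8 m ≈ 21.6 m ✓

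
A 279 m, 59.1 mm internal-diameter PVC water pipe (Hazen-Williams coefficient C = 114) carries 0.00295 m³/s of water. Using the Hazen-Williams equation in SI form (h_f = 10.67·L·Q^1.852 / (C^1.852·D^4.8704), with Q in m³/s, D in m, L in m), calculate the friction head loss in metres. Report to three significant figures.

h_f ≈ 9.15 m

h_f = 10.67·279·0.00295^1.852 / (114^1.852·0.0591^4.8704) = 9.149 m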